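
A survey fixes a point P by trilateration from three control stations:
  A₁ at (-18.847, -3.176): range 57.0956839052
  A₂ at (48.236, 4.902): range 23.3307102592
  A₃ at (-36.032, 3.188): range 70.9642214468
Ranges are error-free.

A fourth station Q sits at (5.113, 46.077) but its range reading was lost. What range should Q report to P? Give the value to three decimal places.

eq1: (x + 18.847)² + (y + 3.176)² = 57.0956839052²
eq2: (x − 48.236)² + (y − 4.902)² = 23.3307102592²
eq3: (x + 36.032)² + (y − 3.188)² = 70.9642214468²
eq2−eq3, eq2−eq1 (x²,y² cancel):
  -168.536·x − 3.428·y = -5533.871616
  -134.166·x − 16.156·y = -4701.039994
det = -168.536·-16.156 − -3.428·-134.166 = 2262.946568
x = (-5533.871616·-16.156 − -3.428·-4701.039994) / 2262.946568 = 32.387006
y = (-168.536·-4701.039994 − -5533.871616·-134.166) / 2262.946568 = 22.023082
|P − Q| = √((32.387006 − 5.113)² + (22.023082 − 46.077)²) = 36.365676

36.366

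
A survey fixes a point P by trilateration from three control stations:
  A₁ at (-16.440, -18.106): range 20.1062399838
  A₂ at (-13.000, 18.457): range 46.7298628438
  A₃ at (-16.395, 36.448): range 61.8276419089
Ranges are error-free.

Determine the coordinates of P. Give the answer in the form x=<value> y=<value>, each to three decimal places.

x=-36.137 y=-22.143

eq1: (x + 16.440)² + (y + 18.106)² = 20.1062399838²
eq2: (x + 13.000)² + (y − 18.457)² = 46.7298628438²
eq3: (x + 16.395)² + (y − 36.448)² = 61.8276419089²
eq2−eq3, eq2−eq1 (x²,y² cancel):
  -6.790·x + 35.982·y = -551.385343
  -6.880·x − 73.126·y = 1867.859182
det = -6.790·-73.126 − 35.982·-6.880 = 744.081700
x = (-551.385343·-73.126 − 35.982·1867.859182) / 744.081700 = -36.136764
y = (-6.790·1867.859182 − -551.385343·-6.880) / 744.081700 = -22.143126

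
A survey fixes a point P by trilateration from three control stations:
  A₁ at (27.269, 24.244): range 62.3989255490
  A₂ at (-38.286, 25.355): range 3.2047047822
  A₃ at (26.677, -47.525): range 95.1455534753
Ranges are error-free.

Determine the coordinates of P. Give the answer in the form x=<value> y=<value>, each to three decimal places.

x=-35.127 y=24.814

eq1: (x − 27.269)² + (y − 24.244)² = 62.3989255490²
eq2: (x + 38.286)² + (y − 25.355)² = 3.2047047822²
eq3: (x − 26.677)² + (y + 47.525)² = 95.1455534753²
eq1−eq3, eq1−eq2 (x²,y² cancel):
  -1.184·x − 143.538·y = -3520.132379
  -131.110·x + 2.222·y = 4660.679701
det = -1.184·2.222 − -143.538·-131.110 = -18821.898028
x = (-3520.132379·2.222 − -143.538·4660.679701) / -18821.898028 = -35.127324
y = (-1.184·4660.679701 − -3520.132379·-131.110) / -18821.898028 = 24.813799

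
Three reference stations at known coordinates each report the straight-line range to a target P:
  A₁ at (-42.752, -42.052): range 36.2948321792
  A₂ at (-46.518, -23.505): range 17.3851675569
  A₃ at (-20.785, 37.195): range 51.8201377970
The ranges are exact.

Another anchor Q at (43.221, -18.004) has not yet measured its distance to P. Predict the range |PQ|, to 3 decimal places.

92.927

eq1: (x + 42.752)² + (y + 42.052)² = 36.2948321792²
eq2: (x + 46.518)² + (y + 23.505)² = 17.3851675569²
eq3: (x + 20.785)² + (y − 37.195)² = 51.8201377970²
eq2−eq1, eq2−eq3 (x²,y² cancel):
  7.532·x − 37.094·y = -135.375933
  51.466·x + 121.400·y = -3284.007729
det = 7.532·121.400 − -37.094·51.466 = 2823.464604
x = (-135.375933·121.400 − -37.094·-3284.007729) / 2823.464604 = -48.965240
y = (7.532·-3284.007729 − -135.375933·51.466) / 2823.464604 = -6.292938
|P − Q| = √((-48.965240 − 43.221)² + (-6.292938 − -18.004)²) = 92.927131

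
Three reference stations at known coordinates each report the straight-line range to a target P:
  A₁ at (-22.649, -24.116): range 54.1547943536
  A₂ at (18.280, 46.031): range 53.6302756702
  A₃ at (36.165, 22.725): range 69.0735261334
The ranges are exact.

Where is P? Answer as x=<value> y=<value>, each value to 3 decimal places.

x=-32.612 y=29.114

eq1: (x + 22.649)² + (y + 24.116)² = 54.1547943536²
eq2: (x − 18.280)² + (y − 46.031)² = 53.6302756702²
eq3: (x − 36.165)² + (y − 22.725)² = 69.0735261334²
eq3−eq1, eq3−eq2 (x²,y² cancel):
  -117.628·x − 93.682·y = 1108.636068
  -35.770·x + 46.612·y = 2523.624055
det = -117.628·46.612 − -93.682·-35.770 = -8833.881476
x = (1108.636068·46.612 − -93.682·2523.624055) / -8833.881476 = -32.612379
y = (-117.628·2523.624055 − 1108.636068·-35.770) / -8833.881476 = 29.114375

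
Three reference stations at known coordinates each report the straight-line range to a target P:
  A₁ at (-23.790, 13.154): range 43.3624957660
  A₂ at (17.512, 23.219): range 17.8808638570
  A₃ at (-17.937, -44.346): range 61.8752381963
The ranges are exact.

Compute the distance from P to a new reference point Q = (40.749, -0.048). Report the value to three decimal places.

22.543

eq1: (x + 23.790)² + (y − 13.154)² = 43.3624957660²
eq2: (x − 17.512)² + (y − 23.219)² = 17.8808638570²
eq3: (x + 17.937)² + (y + 44.346)² = 61.8752381963²
eq3−eq1, eq3−eq2 (x²,y² cancel):
  -11.706·x + 115.000·y = 398.927194
  70.898·x + 135.130·y = 2066.308230
det = -11.706·135.130 − 115.000·70.898 = -9735.101780
x = (398.927194·135.130 − 115.000·2066.308230) / -9735.101780 = 18.871751
y = (-11.706·2066.308230 − 398.927194·70.898) / -9735.101780 = 5.389912
|P − Q| = √((18.871751 − 40.749)² + (5.389912 − -0.048)²) = 22.542957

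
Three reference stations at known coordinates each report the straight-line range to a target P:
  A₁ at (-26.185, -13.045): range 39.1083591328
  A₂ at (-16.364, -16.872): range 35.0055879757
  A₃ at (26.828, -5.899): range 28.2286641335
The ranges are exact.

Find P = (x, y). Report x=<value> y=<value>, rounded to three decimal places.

x=4.433 y=11.286

eq1: (x + 26.185)² + (y + 13.045)² = 39.1083591328²
eq2: (x + 16.364)² + (y + 16.872)² = 35.0055879757²
eq3: (x − 26.828)² + (y + 5.899)² = 28.2286641335²
eq3−eq1, eq3−eq2 (x²,y² cancel):
  -106.026·x − 14.292·y = -631.319810
  -86.384·x − 21.946·y = -630.628616
det = -106.026·-21.946 − -14.292·-86.384 = 1092.246468
x = (-631.319810·-21.946 − -14.292·-630.628616) / 1092.246468 = 4.433066
y = (-106.026·-630.628616 − -631.319810·-86.384) / 1092.246468 = 11.286005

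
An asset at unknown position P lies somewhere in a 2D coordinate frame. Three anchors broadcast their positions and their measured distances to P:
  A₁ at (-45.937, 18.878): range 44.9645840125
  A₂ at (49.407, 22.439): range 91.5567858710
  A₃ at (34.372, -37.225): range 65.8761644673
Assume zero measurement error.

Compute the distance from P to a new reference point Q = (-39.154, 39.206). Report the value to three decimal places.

eq1: (x + 45.937)² + (y − 18.878)² = 44.9645840125²
eq2: (x − 49.407)² + (y − 22.439)² = 91.5567858710²
eq3: (x − 34.372)² + (y + 37.225)² = 65.8761644673²
eq3−eq1, eq3−eq2 (x²,y² cancel):
  -160.618·x + 112.206·y = 2217.307074
  30.070·x + 119.328·y = -3665.550633
det = -160.618·119.328 − 112.206·30.070 = -22540.259124
x = (2217.307074·119.328 − 112.206·-3665.550633) / -22540.259124 = -29.985618
y = (-160.618·-3665.550633 − 2217.307074·30.070) / -22540.259124 = -23.162067
|P − Q| = √((-29.985618 − -39.154)² + (-23.162067 − 39.206)²) = 63.038361

63.038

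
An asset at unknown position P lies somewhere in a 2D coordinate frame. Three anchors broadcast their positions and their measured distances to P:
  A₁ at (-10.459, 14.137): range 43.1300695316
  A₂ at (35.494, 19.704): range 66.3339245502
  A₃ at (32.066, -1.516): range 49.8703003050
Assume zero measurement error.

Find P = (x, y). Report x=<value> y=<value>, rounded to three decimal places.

x=-9.558 y=-28.984

eq1: (x + 10.459)² + (y − 14.137)² = 43.1300695316²
eq2: (x − 35.494)² + (y − 19.704)² = 66.3339245502²
eq3: (x − 32.066)² + (y + 1.516)² = 49.8703003050²
eq2−eq3, eq2−eq1 (x²,y² cancel):
  -6.856·x − 42.440·y = 1295.597654
  -91.906·x − 11.134·y = 1201.160446
det = -6.856·-11.134 − -42.440·-91.906 = -3824.155936
x = (1295.597654·-11.134 − -42.440·1201.160446) / -3824.155936 = -9.558205
y = (-6.856·1201.160446 − 1295.597654·-91.906) / -3824.155936 = -28.983662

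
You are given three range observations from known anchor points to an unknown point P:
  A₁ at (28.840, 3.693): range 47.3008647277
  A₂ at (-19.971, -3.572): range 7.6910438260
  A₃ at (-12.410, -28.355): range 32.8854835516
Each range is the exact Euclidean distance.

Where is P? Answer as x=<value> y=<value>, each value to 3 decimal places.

x=-18.460 y=3.969

eq1: (x − 28.840)² + (y − 3.693)² = 47.3008647277²
eq2: (x + 19.971)² + (y + 3.572)² = 7.6910438260²
eq3: (x + 12.410)² + (y + 28.355)² = 32.8854835516²
eq2−eq3, eq2−eq1 (x²,y² cancel):
  15.122·x − 49.566·y = -475.888773
  97.622·x + 14.530·y = -1744.435825
det = 15.122·14.530 − -49.566·97.622 = 5058.454712
x = (-475.888773·14.530 − -49.566·-1744.435825) / 5058.454712 = -18.460059
y = (15.122·-1744.435825 − -475.888773·97.622) / 5058.454712 = 3.969168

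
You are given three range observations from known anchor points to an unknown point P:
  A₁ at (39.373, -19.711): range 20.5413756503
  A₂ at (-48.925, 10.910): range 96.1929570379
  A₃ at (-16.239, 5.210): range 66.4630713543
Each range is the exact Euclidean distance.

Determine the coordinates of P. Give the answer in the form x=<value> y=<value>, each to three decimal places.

x=33.135 y=-39.282

eq1: (x − 39.373)² + (y + 19.711)² = 20.5413756503²
eq2: (x + 48.925)² + (y − 10.910)² = 96.1929570379²
eq3: (x + 16.239)² + (y − 5.210)² = 66.4630713543²
eq1−eq3, eq1−eq2 (x²,y² cancel):
  -111.224·x + 49.842·y = -5643.299169
  -176.596·x + 61.242·y = -8257.209795
det = -111.224·61.242 − 49.842·-176.596 = 1990.317624
x = (-5643.299169·61.242 − 49.842·-8257.209795) / 1990.317624 = 33.134874
y = (-111.224·-8257.209795 − -5643.299169·-176.596) / 1990.317624 = -39.282252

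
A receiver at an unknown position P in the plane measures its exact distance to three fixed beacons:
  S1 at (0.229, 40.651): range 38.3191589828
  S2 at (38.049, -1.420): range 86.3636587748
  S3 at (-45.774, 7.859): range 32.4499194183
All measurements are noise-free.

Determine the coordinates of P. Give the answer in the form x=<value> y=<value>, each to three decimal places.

x=-38.069 y=39.381

eq1: (x − 0.229)² + (y − 40.651)² = 38.3191589828²
eq2: (x − 38.049)² + (y + 1.420)² = 86.3636587748²
eq3: (x + 45.774)² + (y − 7.859)² = 32.4499194183²
eq3−eq1, eq3−eq2 (x²,y² cancel):
  92.006·x + 65.584·y = -919.827390
  167.646·x − 18.558·y = -7112.964443
det = 92.006·-18.558 − 65.584·167.646 = -12702.342612
x = (-919.827390·-18.558 − 65.584·-7112.964443) / -12702.342612 = -38.069105
y = (92.006·-7112.964443 − -919.827390·167.646) / -12702.342612 = 39.380927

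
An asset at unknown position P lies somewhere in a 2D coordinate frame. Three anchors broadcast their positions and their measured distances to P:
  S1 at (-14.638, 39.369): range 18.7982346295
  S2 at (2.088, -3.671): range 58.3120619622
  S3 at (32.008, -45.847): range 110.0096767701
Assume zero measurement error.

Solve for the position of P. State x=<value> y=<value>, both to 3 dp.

eq1: (x + 14.638)² + (y − 39.369)² = 18.7982346295²
eq2: (x − 2.088)² + (y + 3.671)² = 58.3120619622²
eq3: (x − 32.008)² + (y + 45.847)² = 110.0096767701²
eq2−eq3, eq2−eq1 (x²,y² cancel):
  59.840·x − 84.352·y = -5593.208925
  -33.452·x + 86.080·y = 4793.276165
det = 59.840·86.080 − -84.352·-33.452 = 2329.284096
x = (-5593.208925·86.080 − -84.352·4793.276165) / 2329.284096 = -33.117898
y = (59.840·4793.276165 − -5593.208925·-33.452) / 2329.284096 = 42.813850

x=-33.118 y=42.814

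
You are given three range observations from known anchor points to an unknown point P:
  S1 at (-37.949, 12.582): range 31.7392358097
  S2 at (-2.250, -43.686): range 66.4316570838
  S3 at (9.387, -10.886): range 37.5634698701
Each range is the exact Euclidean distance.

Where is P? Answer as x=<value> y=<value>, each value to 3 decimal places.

eq1: (x + 37.949)² + (y − 12.582)² = 31.7392358097²
eq2: (x + 2.250)² + (y + 43.686)² = 66.4316570838²
eq3: (x − 9.387)² + (y + 10.886)² = 37.5634698701²
eq1−eq3, eq1−eq2 (x²,y² cancel):
  94.672·x − 46.936·y = -1795.447739
  71.398·x − 112.536·y = -3090.690202
det = 94.672·-112.536 − -46.936·71.398 = -7302.871664
x = (-1795.447739·-112.536 − -46.936·-3090.690202) / -7302.871664 = -7.803488
y = (94.672·-3090.690202 − -1795.447739·71.398) / -7302.871664 = 22.513123

x=-7.803 y=22.513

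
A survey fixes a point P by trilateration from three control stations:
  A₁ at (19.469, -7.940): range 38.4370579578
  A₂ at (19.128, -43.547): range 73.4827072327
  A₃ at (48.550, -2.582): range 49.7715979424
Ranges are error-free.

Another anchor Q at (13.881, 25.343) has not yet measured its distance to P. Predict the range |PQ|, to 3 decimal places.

eq1: (x − 19.469)² + (y + 7.940)² = 38.4370579578²
eq2: (x − 19.128)² + (y + 43.547)² = 73.4827072327²
eq3: (x − 48.550)² + (y + 2.582)² = 49.7715979424²
eq2−eq3, eq2−eq1 (x²,y² cancel):
  58.844·x + 81.930·y = 3024.043932
  0.682·x + 71.214·y = 2102.164806
det = 58.844·71.214 − 81.930·0.682 = 4134.640356
x = (3024.043932·71.214 − 81.930·2102.164806) / 4134.640356 = 10.429904
y = (58.844·2102.164806 − 3024.043932·0.682) / 4134.640356 = 29.419098
|P − Q| = √((10.429904 − 13.881)² + (29.419098 − 25.343)²) = 5.340846

5.341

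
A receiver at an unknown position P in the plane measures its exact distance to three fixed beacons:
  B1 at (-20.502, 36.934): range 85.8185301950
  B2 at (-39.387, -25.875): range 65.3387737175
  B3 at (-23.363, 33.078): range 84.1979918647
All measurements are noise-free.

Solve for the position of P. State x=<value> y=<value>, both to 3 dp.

x=25.209 y=-35.697

eq1: (x + 20.502)² + (y − 36.934)² = 85.8185301950²
eq2: (x + 39.387)² + (y + 25.875)² = 65.3387737175²
eq3: (x + 23.363)² + (y − 33.078)² = 84.1979918647²
eq3−eq2, eq3−eq1 (x²,y² cancel):
  -32.048·x − 117.906·y = 3401.014024
  5.722·x + 7.712·y = -131.049784
det = -32.048·7.712 − -117.906·5.722 = 427.503956
x = (3401.014024·7.712 − -117.906·-131.049784) / 427.503956 = 25.209274
y = (-32.048·-131.049784 − 3401.014024·5.722) / 427.503956 = -35.697257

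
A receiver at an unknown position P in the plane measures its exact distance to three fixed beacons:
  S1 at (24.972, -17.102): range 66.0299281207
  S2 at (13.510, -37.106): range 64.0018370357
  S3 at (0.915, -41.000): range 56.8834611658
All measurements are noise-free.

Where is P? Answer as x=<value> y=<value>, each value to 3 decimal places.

eq1: (x − 24.972)² + (y + 17.102)² = 66.0299281207²
eq2: (x − 13.510)² + (y + 37.106)² = 64.0018370357²
eq3: (x − 0.915)² + (y + 41.000)² = 56.8834611658²
eq3−eq2, eq3−eq1 (x²,y² cancel):
  25.190·x + 7.788·y = -982.968879
  48.114·x + 47.796·y = -1889.981290
det = 25.190·47.796 − 7.788·48.114 = 829.269408
x = (-982.968879·47.796 − 7.788·-1889.981290) / 829.269408 = -38.905096
y = (25.190·-1889.981290 − -982.968879·48.114) / 829.269408 = -0.378724

x=-38.905 y=-0.379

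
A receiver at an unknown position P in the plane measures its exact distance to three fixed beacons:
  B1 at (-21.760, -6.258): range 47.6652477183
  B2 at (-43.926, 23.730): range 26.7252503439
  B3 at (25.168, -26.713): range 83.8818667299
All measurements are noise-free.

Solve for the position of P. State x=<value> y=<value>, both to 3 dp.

x=-23.842 y=41.362

eq1: (x + 21.760)² + (y + 6.258)² = 47.6652477183²
eq2: (x + 43.926)² + (y − 23.730)² = 26.7252503439²
eq3: (x − 25.168)² + (y + 26.713)² = 83.8818667299²
eq1−eq2, eq1−eq3 (x²,y² cancel):
  -44.332·x + 59.976·y = 3537.683046
  93.856·x − 40.910·y = -3929.839297
det = -44.332·-40.910 − 59.976·93.856 = -3815.485336
x = (3537.683046·-40.910 − 59.976·-3929.839297) / -3815.485336 = -23.842164
y = (-44.332·-3929.839297 − 3537.683046·93.856) / -3815.485336 = 41.361748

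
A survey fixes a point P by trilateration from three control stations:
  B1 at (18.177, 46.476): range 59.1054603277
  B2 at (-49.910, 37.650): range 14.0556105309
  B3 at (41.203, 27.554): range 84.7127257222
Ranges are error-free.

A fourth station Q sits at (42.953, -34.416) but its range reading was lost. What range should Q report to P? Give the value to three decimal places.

117.877

eq1: (x − 18.177)² + (y − 46.476)² = 59.1054603277²
eq2: (x + 49.910)² + (y − 37.650)² = 14.0556105309²
eq3: (x − 41.203)² + (y − 27.554)² = 84.7127257222²
eq3−eq2, eq3−eq1 (x²,y² cancel):
  -182.226·x + 20.192·y = 8430.306187
  -46.052·x + 37.844·y = 3716.302239
det = -182.226·37.844 − 20.192·-46.052 = -5966.278760
x = (8430.306187·37.844 − 20.192·3716.302239) / -5966.278760 = -40.895999
y = (-182.226·3716.302239 − 8430.306187·-46.052) / -5966.278760 = 48.434618
|P − Q| = √((-40.895999 − 42.953)² + (48.434618 − -34.416)²) = 117.876544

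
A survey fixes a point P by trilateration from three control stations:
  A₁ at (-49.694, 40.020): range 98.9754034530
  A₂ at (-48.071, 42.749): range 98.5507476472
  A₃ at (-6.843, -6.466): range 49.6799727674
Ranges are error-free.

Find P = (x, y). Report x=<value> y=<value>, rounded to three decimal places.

x=41.981 y=2.714

eq1: (x + 49.694)² + (y − 40.020)² = 98.9754034530²
eq2: (x + 48.071)² + (y − 42.749)² = 98.5507476472²
eq3: (x + 6.843)² + (y + 6.466)² = 49.6799727674²
eq3−eq2, eq3−eq1 (x²,y² cancel):
  -82.456·x + 98.430·y = -3194.487931
  -85.702·x + 92.972·y = -3345.572564
det = -82.456·92.972 − 98.430·-85.702 = 769.548628
x = (-3194.487931·92.972 − 98.430·-3345.572564) / 769.548628 = 41.981461
y = (-82.456·-3345.572564 − -3194.487931·-85.702) / 769.548628 = 2.713963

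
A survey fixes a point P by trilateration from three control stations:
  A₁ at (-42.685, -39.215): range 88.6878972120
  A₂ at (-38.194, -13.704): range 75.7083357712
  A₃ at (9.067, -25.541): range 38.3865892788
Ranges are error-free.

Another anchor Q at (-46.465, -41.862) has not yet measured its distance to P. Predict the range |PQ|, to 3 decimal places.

93.266

eq1: (x + 42.685)² + (y + 39.215)² = 88.6878972120²
eq2: (x + 38.194)² + (y + 13.704)² = 75.7083357712²
eq3: (x − 9.067)² + (y + 25.541)² = 38.3865892788²
eq1−eq2, eq1−eq3 (x²,y² cancel):
  8.982·x + 51.022·y = 420.546809
  103.504·x + 27.348·y = 3766.740595
det = 8.982·27.348 − 51.022·103.504 = -5035.341352
x = (420.546809·27.348 − 51.022·3766.740595) / -5035.341352 = 35.883471
y = (8.982·3766.740595 − 420.546809·103.504) / -5035.341352 = 1.925473
|P − Q| = √((35.883471 − -46.465)² + (1.925473 − -41.862)²) = 93.266357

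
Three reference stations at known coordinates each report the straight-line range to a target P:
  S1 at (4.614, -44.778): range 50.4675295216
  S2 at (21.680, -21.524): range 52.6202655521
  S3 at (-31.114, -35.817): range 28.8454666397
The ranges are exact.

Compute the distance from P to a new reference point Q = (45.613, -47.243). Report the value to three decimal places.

84.670

eq1: (x − 4.614)² + (y + 44.778)² = 50.4675295216²
eq2: (x − 21.680)² + (y + 21.524)² = 52.6202655521²
eq3: (x + 31.114)² + (y + 35.817)² = 28.8454666397²
eq1−eq2, eq1−eq3 (x²,y² cancel):
  34.132·x + 46.508·y = -1314.974115
  -71.456·x + 17.922·y = 1939.490795
det = 34.132·17.922 − 46.508·-71.456 = 3934.989352
x = (-1314.974115·17.922 − 46.508·1939.490795) / 3934.989352 = -28.912100
y = (34.132·1939.490795 − -1314.974115·-71.456) / 3934.989352 = -7.055696
|P − Q| = √((-28.912100 − 45.613)² + (-7.055696 − -47.243)²) = 84.670006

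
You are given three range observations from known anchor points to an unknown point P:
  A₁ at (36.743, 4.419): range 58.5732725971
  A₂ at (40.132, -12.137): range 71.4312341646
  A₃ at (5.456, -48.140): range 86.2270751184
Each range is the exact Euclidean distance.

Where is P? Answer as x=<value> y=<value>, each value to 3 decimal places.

x=-12.454 y=36.206

eq1: (x − 36.743)² + (y − 4.419)² = 58.5732725971²
eq2: (x − 40.132)² + (y + 12.137)² = 71.4312341646²
eq3: (x − 5.456)² + (y + 48.140)² = 86.2270751184²
eq3−eq2, eq3−eq1 (x²,y² cancel):
  69.352·x + 72.006·y = 1743.343926
  62.574·x + 105.118·y = 3026.628295
det = 69.352·105.118 − 72.006·62.574 = 2784.440092
x = (1743.343926·105.118 − 72.006·3026.628295) / 2784.440092 = -12.454414
y = (69.352·3026.628295 − 1743.343926·62.574) / 2784.440092 = 36.206461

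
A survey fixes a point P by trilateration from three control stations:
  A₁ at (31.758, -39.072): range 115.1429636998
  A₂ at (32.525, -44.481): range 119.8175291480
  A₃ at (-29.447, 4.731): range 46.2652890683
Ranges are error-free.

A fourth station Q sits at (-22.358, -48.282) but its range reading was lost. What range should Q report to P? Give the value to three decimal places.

eq1: (x − 31.758)² + (y + 39.072)² = 115.1429636998²
eq2: (x − 32.525)² + (y + 44.481)² = 119.8175291480²
eq3: (x + 29.447)² + (y − 4.731)² = 46.2652890683²
eq1−eq3, eq1−eq2 (x²,y² cancel):
  -122.410·x + 87.606·y = 9471.741539
  1.534·x − 10.818·y = -597.094964
det = -122.410·-10.818 − 87.606·1.534 = 1189.843776
x = (9471.741539·-10.818 − 87.606·-597.094964) / 1189.843776 = -42.153600
y = (-122.410·-597.094964 − 9471.741539·1.534) / 1189.843776 = 49.217170
|P − Q| = √((-42.153600 − -22.358)² + (49.217170 − -48.282)²) = 99.488461

99.488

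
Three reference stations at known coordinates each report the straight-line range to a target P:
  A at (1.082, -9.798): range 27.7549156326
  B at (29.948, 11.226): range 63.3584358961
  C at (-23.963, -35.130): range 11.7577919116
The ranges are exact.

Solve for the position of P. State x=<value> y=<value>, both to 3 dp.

x=-23.110 y=-23.403

eq1: (x − 1.082)² + (y + 9.798)² = 27.7549156326²
eq2: (x − 29.948)² + (y − 11.226)² = 63.3584358961²
eq3: (x + 23.963)² + (y + 35.130)² = 11.7577919116²
eq1−eq3, eq1−eq2 (x²,y² cancel):
  -50.090·x − 50.664·y = 2343.260412
  57.732·x + 42.048·y = -2318.221805
det = -50.090·42.048 − -50.664·57.732 = 818.749728
x = (2343.260412·42.048 − -50.664·-2318.221805) / 818.749728 = -23.109596
y = (-50.090·-2318.221805 − 2343.260412·57.732) / 818.749728 = -23.403220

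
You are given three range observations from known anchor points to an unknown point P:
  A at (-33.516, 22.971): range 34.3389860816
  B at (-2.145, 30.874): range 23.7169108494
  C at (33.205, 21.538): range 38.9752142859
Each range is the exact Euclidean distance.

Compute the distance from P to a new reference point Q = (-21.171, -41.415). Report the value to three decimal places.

eq1: (x + 33.516)² + (y − 22.971)² = 34.3389860816²
eq2: (x + 2.145)² + (y − 30.874)² = 23.7169108494²
eq3: (x − 33.205)² + (y − 21.538)² = 38.9752142859²
eq1−eq3, eq1−eq2 (x²,y² cancel):
  133.442·x − 2.866·y = -424.432992
  62.742·x + 15.806·y = -76.510091
det = 133.442·15.806 − -2.866·62.742 = 2289.002824
x = (-424.432992·15.806 − -2.866·-76.510091) / 2289.002824 = -3.026587
y = (133.442·-76.510091 − -424.432992·62.742) / 2289.002824 = 7.173480
|P − Q| = √((-3.026587 − -21.171)² + (7.173480 − -41.415)²) = 51.865789

51.866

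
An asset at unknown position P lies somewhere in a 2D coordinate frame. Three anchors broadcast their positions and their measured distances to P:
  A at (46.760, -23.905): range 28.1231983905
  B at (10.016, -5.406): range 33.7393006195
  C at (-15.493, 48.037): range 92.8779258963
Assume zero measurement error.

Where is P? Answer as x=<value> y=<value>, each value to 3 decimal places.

eq1: (x − 46.760)² + (y + 23.905)² = 28.1231983905²
eq2: (x − 10.016)² + (y + 5.406)² = 33.7393006195²
eq3: (x + 15.493)² + (y − 48.037)² = 92.8779258963²
eq1−eq2, eq1−eq3 (x²,y² cancel):
  -73.488·x + 36.998·y = -2975.827652
  -124.506·x + 143.884·y = -8045.755038
det = -73.488·143.884 − 36.998·-124.506 = -5967.274404
x = (-2975.827652·143.884 − 36.998·-8045.755038) / -5967.274404 = 21.868802
y = (-73.488·-8045.755038 − -2975.827652·-124.506) / -5967.274404 = -36.994788

x=21.869 y=-36.995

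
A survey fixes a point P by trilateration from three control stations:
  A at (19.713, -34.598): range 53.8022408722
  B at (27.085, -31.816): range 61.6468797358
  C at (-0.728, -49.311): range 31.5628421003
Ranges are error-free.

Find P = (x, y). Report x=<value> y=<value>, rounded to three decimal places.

x=-32.279 y=-48.438

eq1: (x − 19.713)² + (y + 34.598)² = 53.8022408722²
eq2: (x − 27.085)² + (y + 31.816)² = 61.6468797358²
eq3: (x + 0.728)² + (y + 49.311)² = 31.5628421003²
eq2−eq3, eq2−eq1 (x²,y² cancel):
  -55.626·x − 34.990·y = 3490.374404
  -14.744·x − 5.564·y = 745.425550
det = -55.626·-5.564 − -34.990·-14.744 = -206.389496
x = (3490.374404·-5.564 − -34.990·745.425550) / -206.389496 = -32.278759
y = (-55.626·745.425550 − 3490.374404·-14.744) / -206.389496 = -48.437729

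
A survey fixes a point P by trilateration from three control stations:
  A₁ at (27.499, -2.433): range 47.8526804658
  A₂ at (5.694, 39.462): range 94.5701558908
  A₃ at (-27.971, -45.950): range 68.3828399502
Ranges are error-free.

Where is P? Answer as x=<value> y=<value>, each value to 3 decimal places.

x=40.363 y=-48.524

eq1: (x − 27.499)² + (y + 2.433)² = 47.8526804658²
eq2: (x − 5.694)² + (y − 39.462)² = 94.5701558908²
eq3: (x + 27.971)² + (y + 45.950)² = 68.3828399502²
eq3−eq2, eq3−eq1 (x²,y² cancel):
  67.330·x + 170.824·y = -5571.409847
  110.940·x + 87.034·y = 254.668921
det = 67.330·87.034 − 170.824·110.940 = -13091.215340
x = (-5571.409847·87.034 − 170.824·254.668921) / -13091.215340 = 40.363376
y = (67.330·254.668921 − -5571.409847·110.940) / -13091.215340 = -48.524071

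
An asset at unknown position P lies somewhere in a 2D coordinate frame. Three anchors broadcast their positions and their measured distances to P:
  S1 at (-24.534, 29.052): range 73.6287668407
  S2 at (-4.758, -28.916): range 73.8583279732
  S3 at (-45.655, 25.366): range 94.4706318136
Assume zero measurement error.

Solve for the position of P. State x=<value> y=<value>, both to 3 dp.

eq1: (x + 24.534)² + (y − 29.052)² = 73.6287668407²
eq2: (x + 4.758)² + (y + 28.916)² = 73.8583279732²
eq3: (x + 45.655)² + (y − 25.366)² = 94.4706318136²
eq2−eq3, eq2−eq1 (x²,y² cancel):
  -81.794·x + 108.564·y = -1600.608303
  -39.552·x + 115.936·y = 621.019545
det = -81.794·115.936 − 108.564·-39.552 = -5188.945856
x = (-1600.608303·115.936 − 108.564·621.019545) / -5188.945856 = 48.755277
y = (-81.794·621.019545 − -1600.608303·-39.552) / -5188.945856 = 21.989617

x=48.755 y=21.990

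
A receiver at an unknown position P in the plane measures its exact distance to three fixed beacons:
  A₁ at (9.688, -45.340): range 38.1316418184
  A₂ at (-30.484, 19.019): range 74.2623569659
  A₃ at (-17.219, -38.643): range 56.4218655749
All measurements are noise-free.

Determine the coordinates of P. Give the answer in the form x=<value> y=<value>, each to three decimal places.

x=34.701 y=-16.559

eq1: (x − 9.688)² + (y + 45.340)² = 38.1316418184²
eq2: (x + 30.484)² + (y − 19.019)² = 74.2623569659²
eq3: (x + 17.219)² + (y + 38.643)² = 56.4218655749²
eq2−eq1, eq2−eq3 (x²,y² cancel):
  80.344·x − 128.718·y = 4919.451881
  26.530·x − 115.324·y = 2830.249540
det = 80.344·-115.324 − -128.718·26.530 = -5850.702916
x = (4919.451881·-115.324 − -128.718·2830.249540) / -5850.702916 = 34.701268
y = (80.344·2830.249540 − 4919.451881·26.530) / -5850.702916 = -16.558781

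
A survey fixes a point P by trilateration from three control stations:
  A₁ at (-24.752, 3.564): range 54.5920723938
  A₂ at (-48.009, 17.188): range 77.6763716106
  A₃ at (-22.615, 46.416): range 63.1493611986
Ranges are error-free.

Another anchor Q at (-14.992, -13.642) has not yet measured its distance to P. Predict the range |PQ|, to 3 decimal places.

50.562

eq1: (x + 24.752)² + (y − 3.564)² = 54.5920723938²
eq2: (x + 48.009)² + (y − 17.188)² = 77.6763716106²
eq3: (x + 22.615)² + (y − 46.416)² = 63.1493611986²
eq3−eq2, eq3−eq1 (x²,y² cancel):
  -50.788·x − 58.456·y = -2111.368743
  -4.274·x − 85.704·y = -1032.972229
det = -50.788·-85.704 − -58.456·-4.274 = 4102.893808
x = (-2111.368743·-85.704 − -58.456·-1032.972229) / 4102.893808 = 29.386411
y = (-50.788·-1032.972229 − -2111.368743·-4.274) / 4102.893808 = 10.587309
|P − Q| = √((29.386411 − -14.992)² + (10.587309 − -13.642)²) = 50.561870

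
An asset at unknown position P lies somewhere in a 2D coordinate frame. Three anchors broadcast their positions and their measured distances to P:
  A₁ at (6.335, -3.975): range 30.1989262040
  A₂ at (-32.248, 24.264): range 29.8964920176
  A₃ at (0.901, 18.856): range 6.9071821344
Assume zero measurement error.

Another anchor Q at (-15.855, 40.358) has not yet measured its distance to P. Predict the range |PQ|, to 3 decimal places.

20.486

eq1: (x − 6.335)² + (y + 3.975)² = 30.1989262040²
eq2: (x + 32.248)² + (y − 24.264)² = 29.8964920176²
eq3: (x − 0.901)² + (y − 18.856)² = 6.9071821344²
eq3−eq1, eq3−eq2 (x²,y² cancel):
  10.868·x − 45.662·y = -1164.693666
  -66.298·x + 10.816·y = 426.223593
det = 10.868·10.816 − -45.662·-66.298 = -2909.750988
x = (-1164.693666·10.816 − -45.662·426.223593) / -2909.750988 = -2.359272
y = (10.868·426.223593 − -1164.693666·-66.298) / -2909.750988 = 24.945318
|P − Q| = √((-2.359272 − -15.855)² + (24.945318 − 40.358)²) = 20.486226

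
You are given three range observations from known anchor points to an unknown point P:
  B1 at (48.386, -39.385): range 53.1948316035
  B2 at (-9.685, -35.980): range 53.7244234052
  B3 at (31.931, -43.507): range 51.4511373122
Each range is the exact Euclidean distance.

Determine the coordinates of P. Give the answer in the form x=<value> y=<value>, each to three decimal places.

x=22.462 y=7.065

eq1: (x − 48.386)² + (y + 39.385)² = 53.1948316035²
eq2: (x + 9.685)² + (y + 35.980)² = 53.7244234052²
eq3: (x − 31.931)² + (y + 43.507)² = 51.4511373122²
eq3−eq2, eq3−eq1 (x²,y² cancel):
  -83.232·x + 15.054·y = -1763.182324
  32.910·x + 8.244·y = 797.464832
det = -83.232·8.244 − 15.054·32.910 = -1181.591748
x = (-1763.182324·8.244 − 15.054·797.464832) / -1181.591748 = 22.461828
y = (-83.232·797.464832 − -1763.182324·32.910) / -1181.591748 = 7.065268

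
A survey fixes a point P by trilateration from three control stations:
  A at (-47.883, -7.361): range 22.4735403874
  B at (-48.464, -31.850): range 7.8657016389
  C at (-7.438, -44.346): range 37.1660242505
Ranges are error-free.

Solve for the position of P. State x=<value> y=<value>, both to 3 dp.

x=-41.205 y=-28.820

eq1: (x + 47.883)² + (y + 7.361)² = 22.4735403874²
eq2: (x + 48.464)² + (y + 31.850)² = 7.8657016389²
eq3: (x + 7.438)² + (y + 44.346)² = 37.1660242505²
eq3−eq1, eq3−eq2 (x²,y² cancel):
  -80.890·x + 73.970·y = 1201.327791
  -82.052·x + 24.992·y = 2660.734332
det = -80.890·24.992 − 73.970·-82.052 = 4047.783560
x = (1201.327791·24.992 − 73.970·2660.734332) / 4047.783560 = -41.205497
y = (-80.890·2660.734332 − 1201.327791·-82.052) / 4047.783560 = -28.819587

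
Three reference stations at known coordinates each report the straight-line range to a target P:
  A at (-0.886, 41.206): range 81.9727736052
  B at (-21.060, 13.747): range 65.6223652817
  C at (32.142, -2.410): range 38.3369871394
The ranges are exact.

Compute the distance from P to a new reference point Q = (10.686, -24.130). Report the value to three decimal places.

16.395

eq1: (x + 0.886)² + (y − 41.206)² = 81.9727736052²
eq2: (x + 21.060)² + (y − 13.747)² = 65.6223652817²
eq3: (x − 32.142)² + (y + 2.410)² = 38.3369871394²
eq2−eq1, eq2−eq3 (x²,y² cancel):
  40.348·x + 54.918·y = -1347.024964
  106.404·x − 32.314·y = 3242.982897
det = 40.348·-32.314 − 54.918·106.404 = -7147.300144
x = (-1347.024964·-32.314 − 54.918·3242.982897) / -7147.300144 = 18.828140
y = (40.348·3242.982897 − -1347.024964·106.404) / -7147.300144 = -38.360879
|P − Q| = √((18.828140 − 10.686)² + (-38.360879 − -24.130)²) = 16.395499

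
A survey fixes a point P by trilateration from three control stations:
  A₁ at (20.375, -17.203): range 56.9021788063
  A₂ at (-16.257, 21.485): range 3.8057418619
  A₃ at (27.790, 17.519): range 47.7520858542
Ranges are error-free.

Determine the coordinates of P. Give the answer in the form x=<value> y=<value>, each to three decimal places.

eq1: (x − 20.375)² + (y + 17.203)² = 56.9021788063²
eq2: (x + 16.257)² + (y − 21.485)² = 3.8057418619²
eq3: (x − 27.790)² + (y − 17.519)² = 47.7520858542²
eq3−eq1, eq3−eq2 (x²,y² cancel):
  -14.830·x − 69.444·y = -1325.711876
  -88.094·x + 7.932·y = 1912.473845
det = -14.830·7.932 − -69.444·-88.094 = -6235.231296
x = (-1325.711876·7.932 − -69.444·1912.473845) / -6235.231296 = -19.613432
y = (-14.830·1912.473845 − -1325.711876·-88.094) / -6235.231296 = 23.278888

x=-19.613 y=23.279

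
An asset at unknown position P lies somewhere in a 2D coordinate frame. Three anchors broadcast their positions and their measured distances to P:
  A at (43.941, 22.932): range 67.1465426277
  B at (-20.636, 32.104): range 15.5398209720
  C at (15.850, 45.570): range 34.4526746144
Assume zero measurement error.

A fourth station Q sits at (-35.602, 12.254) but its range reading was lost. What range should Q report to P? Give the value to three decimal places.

eq1: (x − 43.941)² + (y − 22.932)² = 67.1465426277²
eq2: (x + 20.636)² + (y − 32.104)² = 15.5398209720²
eq3: (x − 15.850)² + (y − 45.570)² = 34.4526746144²
eq3−eq1, eq3−eq2 (x²,y² cancel):
  56.182·x − 45.276·y = -3192.830694
  -72.972·x − 26.932·y = 74.164664
det = 56.182·-26.932 − -45.276·-72.972 = -4816.973896
x = (-3192.830694·-26.932 − -45.276·74.164664) / -4816.973896 = -18.548408
y = (56.182·74.164664 − -3192.830694·-72.972) / -4816.973896 = 47.502961
|P − Q| = √((-18.548408 − -35.602)² + (47.502961 − 12.254)²) = 39.157557

39.158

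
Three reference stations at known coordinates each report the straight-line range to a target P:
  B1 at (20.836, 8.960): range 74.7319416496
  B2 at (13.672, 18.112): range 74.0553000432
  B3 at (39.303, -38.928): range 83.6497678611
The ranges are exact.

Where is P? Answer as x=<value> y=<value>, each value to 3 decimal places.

x=-43.718 y=-28.691

eq1: (x − 20.836)² + (y − 8.960)² = 74.7319416496²
eq2: (x − 13.672)² + (y − 18.112)² = 74.0553000432²
eq3: (x − 39.303)² + (y + 38.928)² = 83.6497678611²
eq2−eq1, eq2−eq3 (x²,y² cancel):
  14.328·x − 18.304·y = -101.223270
  51.262·x − 114.080·y = 1032.050666
det = 14.328·-114.080 − -18.304·51.262 = -696.238592
x = (-101.223270·-114.080 − -18.304·1032.050666) / -696.238592 = -43.718068
y = (14.328·1032.050666 − -101.223270·51.262) / -696.238592 = -28.691500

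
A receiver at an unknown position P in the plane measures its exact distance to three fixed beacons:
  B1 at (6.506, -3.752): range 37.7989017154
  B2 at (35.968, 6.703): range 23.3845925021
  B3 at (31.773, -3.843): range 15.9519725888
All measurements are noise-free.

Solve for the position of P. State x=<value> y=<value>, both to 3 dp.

eq1: (x − 6.506)² + (y + 3.752)² = 37.7989017154²
eq2: (x − 35.968)² + (y − 6.703)² = 23.3845925021²
eq3: (x − 31.773)² + (y + 3.843)² = 15.9519725888²
eq3−eq2, eq3−eq1 (x²,y² cancel):
  8.390·x + 21.092·y = 21.961318
  -50.534·x + 0.182·y = -2142.178179
det = 8.390·0.182 − 21.092·-50.534 = 1067.390108
x = (21.961318·0.182 − 21.092·-2142.178179) / 1067.390108 = 42.333931
y = (8.390·-2142.178179 − 21.961318·-50.534) / 1067.390108 = -15.798424

x=42.334 y=-15.798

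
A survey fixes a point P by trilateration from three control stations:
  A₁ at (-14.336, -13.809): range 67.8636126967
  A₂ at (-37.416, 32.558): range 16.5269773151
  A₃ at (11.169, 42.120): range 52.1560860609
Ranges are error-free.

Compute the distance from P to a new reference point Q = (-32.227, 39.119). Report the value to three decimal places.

eq1: (x + 14.336)² + (y + 13.809)² = 67.8636126967²
eq2: (x + 37.416)² + (y − 32.558)² = 16.5269773151²
eq3: (x − 11.169)² + (y − 42.120)² = 52.1560860609²
eq2−eq1, eq2−eq3 (x²,y² cancel):
  46.160·x − 92.734·y = -6396.099992
  97.170·x + 19.124·y = -3008.255793
det = 46.160·19.124 − -92.734·97.170 = 9893.726620
x = (-6396.099992·19.124 − -92.734·-3008.255793) / 9893.726620 = -40.559703
y = (46.160·-3008.255793 − -6396.099992·97.170) / 9893.726620 = 48.783231
|P − Q| = √((-40.559703 − -32.227)² + (48.783231 − 39.119)²) = 12.760536

12.761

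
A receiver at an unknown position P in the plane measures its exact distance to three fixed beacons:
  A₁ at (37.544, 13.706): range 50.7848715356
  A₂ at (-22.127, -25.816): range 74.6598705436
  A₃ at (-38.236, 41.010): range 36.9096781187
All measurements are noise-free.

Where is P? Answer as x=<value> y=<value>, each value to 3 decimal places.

eq1: (x − 37.544)² + (y − 13.706)² = 50.7848715356²
eq2: (x + 22.127)² + (y + 25.816)² = 74.6598705436²
eq3: (x + 38.236)² + (y − 41.010)² = 36.9096781187²
eq2−eq3, eq2−eq1 (x²,y² cancel):
  -32.218·x + 133.652·y = 6199.513742
  119.342·x + 79.044·y = 3436.329480
det = -32.218·79.044 − 133.652·119.342 = -18496.936576
x = (6199.513742·79.044 − 133.652·3436.329480) / -18496.936576 = -1.663089
y = (-32.218·3436.329480 − 6199.513742·119.342) / -18496.936576 = 45.984589

x=-1.663 y=45.985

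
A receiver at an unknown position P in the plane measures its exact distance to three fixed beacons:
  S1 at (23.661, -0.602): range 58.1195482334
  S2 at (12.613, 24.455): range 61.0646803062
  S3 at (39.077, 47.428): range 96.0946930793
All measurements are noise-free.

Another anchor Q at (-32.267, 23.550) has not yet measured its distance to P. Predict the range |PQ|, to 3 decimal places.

40.751

eq1: (x − 23.661)² + (y + 0.602)² = 58.1195482334²
eq2: (x − 12.613)² + (y − 24.455)² = 61.0646803062²
eq3: (x − 39.077)² + (y − 47.428)² = 96.0946930793²
eq2−eq3, eq2−eq1 (x²,y² cancel):
  52.928·x + 45.946·y = -2486.002538
  22.096·x − 50.114·y = 154.083825
det = 52.928·-50.114 − 45.946·22.096 = -3667.656608
x = (-2486.002538·-50.114 − 45.946·154.083825) / -3667.656608 = -32.037895
y = (52.928·154.083825 − -2486.002538·22.096) / -3667.656608 = -17.200645
|P − Q| = √((-32.037895 − -32.267)² + (-17.200645 − 23.550)²) = 40.751289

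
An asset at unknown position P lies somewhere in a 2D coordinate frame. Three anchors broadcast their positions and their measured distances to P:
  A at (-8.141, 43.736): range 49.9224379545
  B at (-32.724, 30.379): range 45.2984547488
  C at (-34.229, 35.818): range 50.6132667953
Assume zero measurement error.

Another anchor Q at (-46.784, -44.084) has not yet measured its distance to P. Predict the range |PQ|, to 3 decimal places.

eq1: (x + 8.141)² + (y − 43.736)² = 49.9224379545²
eq2: (x + 32.724)² + (y − 30.379)² = 45.2984547488²
eq3: (x + 34.229)² + (y − 35.818)² = 50.6132667953²
eq2−eq1, eq2−eq3 (x²,y² cancel):
  49.166·x + 26.714·y = -454.930049
  -3.010·x + 10.878·y = -48.943025
det = 49.166·10.878 − 26.714·-3.010 = 615.236888
x = (-454.930049·10.878 − 26.714·-48.943025) / 615.236888 = -5.918477
y = (49.166·-48.943025 − -454.930049·-3.010) / 615.236888 = -6.136941
|P − Q| = √((-5.918477 − -46.784)² + (-6.136941 − -44.084)²) = 55.767108

55.767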